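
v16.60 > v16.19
True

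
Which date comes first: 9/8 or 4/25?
4/25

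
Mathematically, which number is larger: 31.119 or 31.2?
31.2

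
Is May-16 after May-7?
Yes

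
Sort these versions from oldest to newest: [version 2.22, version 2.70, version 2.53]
[version 2.22, version 2.53, version 2.70]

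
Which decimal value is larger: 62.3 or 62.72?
62.72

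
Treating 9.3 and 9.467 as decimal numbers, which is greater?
9.467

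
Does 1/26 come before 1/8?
No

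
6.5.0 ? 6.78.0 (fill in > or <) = <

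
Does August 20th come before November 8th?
Yes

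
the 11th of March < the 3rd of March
False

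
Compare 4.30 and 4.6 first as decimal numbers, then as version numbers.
As decimals: 4.30 < 4.6. As versions: v4.30 > v4.6 (minor version 30 > 6).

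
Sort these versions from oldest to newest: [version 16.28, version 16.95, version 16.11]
[version 16.11, version 16.28, version 16.95]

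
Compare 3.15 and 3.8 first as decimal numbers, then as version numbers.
As decimals: 3.15 < 3.8. As versions: v3.15 > v3.8 (minor version 15 > 8).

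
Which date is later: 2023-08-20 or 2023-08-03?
2023-08-20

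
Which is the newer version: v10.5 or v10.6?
v10.6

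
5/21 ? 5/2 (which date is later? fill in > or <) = >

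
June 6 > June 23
False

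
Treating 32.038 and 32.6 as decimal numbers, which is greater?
32.6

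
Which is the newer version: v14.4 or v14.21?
v14.21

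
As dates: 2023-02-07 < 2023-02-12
True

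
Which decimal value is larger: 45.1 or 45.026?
45.1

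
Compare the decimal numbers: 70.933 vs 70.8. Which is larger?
70.933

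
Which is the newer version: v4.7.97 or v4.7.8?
v4.7.97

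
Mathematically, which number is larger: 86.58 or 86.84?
86.84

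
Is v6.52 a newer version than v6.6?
Yes. Version numbers are compared segment by segment as integers, not as decimals: minor version 52 > 6, so v6.52 > v6.6 (even though the decimal 6.52 < 6.6).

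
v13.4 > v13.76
False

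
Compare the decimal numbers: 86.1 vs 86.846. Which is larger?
86.846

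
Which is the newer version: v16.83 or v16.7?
v16.83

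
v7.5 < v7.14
True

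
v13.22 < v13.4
False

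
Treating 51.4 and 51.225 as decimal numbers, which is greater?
51.4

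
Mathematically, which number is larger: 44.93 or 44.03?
44.93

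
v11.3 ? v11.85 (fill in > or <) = <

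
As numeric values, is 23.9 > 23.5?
True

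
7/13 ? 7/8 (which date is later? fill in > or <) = >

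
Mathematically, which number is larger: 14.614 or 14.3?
14.614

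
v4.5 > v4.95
False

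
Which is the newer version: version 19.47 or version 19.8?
version 19.47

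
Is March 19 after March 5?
Yes. Day 19 comes after day 5 in March — this is a date comparison, not a decimal one (the decimal 3.19 would be smaller than 3.5).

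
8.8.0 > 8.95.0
False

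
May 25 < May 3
False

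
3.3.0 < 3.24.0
True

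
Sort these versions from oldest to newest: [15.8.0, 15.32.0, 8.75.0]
[8.75.0, 15.8.0, 15.32.0]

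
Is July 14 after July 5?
Yes. Day 14 comes after day 5 in July — this is a date comparison, not a decimal one (the decimal 7.14 would be smaller than 7.5).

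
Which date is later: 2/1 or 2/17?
2/17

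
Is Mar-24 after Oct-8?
No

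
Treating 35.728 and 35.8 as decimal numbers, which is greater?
35.8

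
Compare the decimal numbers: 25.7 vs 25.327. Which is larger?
25.7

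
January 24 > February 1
False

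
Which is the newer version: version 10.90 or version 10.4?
version 10.90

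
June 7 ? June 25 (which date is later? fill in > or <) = <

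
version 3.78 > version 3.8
True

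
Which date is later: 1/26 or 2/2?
2/2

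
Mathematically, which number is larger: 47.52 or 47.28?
47.52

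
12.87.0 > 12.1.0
True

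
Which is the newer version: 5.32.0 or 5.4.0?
5.32.0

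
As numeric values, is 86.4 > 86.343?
True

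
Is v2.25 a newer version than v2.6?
Yes. Version numbers are compared segment by segment as integers, not as decimals: minor version 25 > 6, so v2.25 > v2.6 (even though the decimal 2.25 < 2.6).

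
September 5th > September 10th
False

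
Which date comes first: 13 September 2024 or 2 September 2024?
2 September 2024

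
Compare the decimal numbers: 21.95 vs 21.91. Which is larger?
21.95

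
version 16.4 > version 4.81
True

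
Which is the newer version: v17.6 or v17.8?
v17.8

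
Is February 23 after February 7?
Yes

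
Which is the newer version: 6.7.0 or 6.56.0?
6.56.0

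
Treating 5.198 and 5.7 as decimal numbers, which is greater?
5.7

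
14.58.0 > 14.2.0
True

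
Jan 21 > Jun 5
False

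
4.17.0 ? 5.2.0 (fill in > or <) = <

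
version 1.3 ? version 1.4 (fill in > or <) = <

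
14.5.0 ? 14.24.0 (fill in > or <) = <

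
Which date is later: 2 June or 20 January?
2 June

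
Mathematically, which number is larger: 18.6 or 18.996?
18.996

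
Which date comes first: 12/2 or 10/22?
10/22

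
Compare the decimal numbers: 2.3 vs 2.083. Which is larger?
2.3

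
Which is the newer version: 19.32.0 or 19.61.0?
19.61.0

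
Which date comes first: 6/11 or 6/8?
6/8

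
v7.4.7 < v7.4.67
True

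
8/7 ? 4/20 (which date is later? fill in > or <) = >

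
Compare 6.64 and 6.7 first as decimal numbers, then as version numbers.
As decimals: 6.64 < 6.7. As versions: v6.64 > v6.7 (minor version 64 > 7).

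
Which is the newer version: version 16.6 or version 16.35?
version 16.35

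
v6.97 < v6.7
False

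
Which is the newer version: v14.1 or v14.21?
v14.21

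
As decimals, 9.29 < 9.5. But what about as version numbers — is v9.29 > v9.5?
True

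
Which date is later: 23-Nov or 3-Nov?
23-Nov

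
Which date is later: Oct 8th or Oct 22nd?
Oct 22nd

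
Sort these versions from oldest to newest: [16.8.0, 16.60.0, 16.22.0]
[16.8.0, 16.22.0, 16.60.0]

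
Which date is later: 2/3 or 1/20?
2/3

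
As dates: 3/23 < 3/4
False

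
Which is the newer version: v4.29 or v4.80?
v4.80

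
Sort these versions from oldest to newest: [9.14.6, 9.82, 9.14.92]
[9.14.6, 9.14.92, 9.82]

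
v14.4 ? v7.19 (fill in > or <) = >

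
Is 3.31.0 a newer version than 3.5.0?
Yes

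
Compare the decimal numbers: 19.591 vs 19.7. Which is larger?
19.7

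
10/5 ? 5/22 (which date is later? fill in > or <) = >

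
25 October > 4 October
True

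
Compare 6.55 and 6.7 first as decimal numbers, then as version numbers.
As decimals: 6.55 < 6.7. As versions: v6.55 > v6.7 (minor version 55 > 7).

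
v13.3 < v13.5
True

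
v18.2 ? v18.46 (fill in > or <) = <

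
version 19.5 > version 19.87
False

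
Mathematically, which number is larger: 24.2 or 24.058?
24.2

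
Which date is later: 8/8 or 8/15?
8/15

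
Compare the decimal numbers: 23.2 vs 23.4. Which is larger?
23.4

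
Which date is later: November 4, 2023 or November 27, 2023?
November 27, 2023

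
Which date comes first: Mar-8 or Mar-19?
Mar-8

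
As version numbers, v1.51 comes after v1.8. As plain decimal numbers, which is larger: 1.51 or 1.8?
1.8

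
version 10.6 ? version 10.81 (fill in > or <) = <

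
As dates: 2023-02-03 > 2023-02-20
False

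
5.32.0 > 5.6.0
True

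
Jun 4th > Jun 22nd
False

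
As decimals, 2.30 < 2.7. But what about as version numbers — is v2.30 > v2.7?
True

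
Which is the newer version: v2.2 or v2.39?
v2.39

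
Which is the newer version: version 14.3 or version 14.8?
version 14.8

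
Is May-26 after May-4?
Yes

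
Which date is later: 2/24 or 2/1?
2/24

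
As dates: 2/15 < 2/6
False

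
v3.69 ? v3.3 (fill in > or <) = >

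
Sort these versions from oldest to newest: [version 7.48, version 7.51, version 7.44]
[version 7.44, version 7.48, version 7.51]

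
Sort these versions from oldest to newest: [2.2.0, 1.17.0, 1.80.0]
[1.17.0, 1.80.0, 2.2.0]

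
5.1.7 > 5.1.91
False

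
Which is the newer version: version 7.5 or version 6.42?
version 7.5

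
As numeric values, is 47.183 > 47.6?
False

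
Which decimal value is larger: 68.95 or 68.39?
68.95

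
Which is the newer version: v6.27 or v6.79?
v6.79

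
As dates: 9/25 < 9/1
False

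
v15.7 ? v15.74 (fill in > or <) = <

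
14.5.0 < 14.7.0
True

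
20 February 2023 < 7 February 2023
False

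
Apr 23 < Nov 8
True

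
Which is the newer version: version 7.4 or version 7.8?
version 7.8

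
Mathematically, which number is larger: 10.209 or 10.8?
10.8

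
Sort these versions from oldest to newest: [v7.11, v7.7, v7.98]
[v7.7, v7.11, v7.98]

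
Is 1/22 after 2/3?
No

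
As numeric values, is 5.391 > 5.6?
False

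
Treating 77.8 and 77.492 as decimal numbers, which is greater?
77.8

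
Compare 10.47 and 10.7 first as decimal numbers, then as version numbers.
As decimals: 10.47 < 10.7. As versions: v10.47 > v10.7 (minor version 47 > 7).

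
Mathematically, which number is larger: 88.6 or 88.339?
88.6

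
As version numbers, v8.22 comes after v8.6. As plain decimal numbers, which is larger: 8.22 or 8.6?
8.6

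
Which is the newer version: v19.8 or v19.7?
v19.8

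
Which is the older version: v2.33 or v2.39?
v2.33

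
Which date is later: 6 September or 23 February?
6 September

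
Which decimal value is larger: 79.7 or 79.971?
79.971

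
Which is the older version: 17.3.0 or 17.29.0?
17.3.0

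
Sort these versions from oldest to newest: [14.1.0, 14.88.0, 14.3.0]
[14.1.0, 14.3.0, 14.88.0]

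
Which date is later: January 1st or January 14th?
January 14th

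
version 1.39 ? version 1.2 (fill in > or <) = >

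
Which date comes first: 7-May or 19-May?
7-May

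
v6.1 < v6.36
True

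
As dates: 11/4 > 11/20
False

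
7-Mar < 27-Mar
True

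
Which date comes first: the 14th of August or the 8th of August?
the 8th of August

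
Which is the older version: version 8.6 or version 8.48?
version 8.6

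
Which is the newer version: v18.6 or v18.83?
v18.83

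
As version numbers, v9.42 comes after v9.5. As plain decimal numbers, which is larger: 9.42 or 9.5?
9.5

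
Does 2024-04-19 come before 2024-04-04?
No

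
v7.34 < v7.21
False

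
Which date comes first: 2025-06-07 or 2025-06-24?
2025-06-07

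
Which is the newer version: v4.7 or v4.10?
v4.10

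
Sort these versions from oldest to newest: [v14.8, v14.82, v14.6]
[v14.6, v14.8, v14.82]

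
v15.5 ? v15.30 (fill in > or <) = <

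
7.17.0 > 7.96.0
False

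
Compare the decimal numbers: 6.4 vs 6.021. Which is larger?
6.4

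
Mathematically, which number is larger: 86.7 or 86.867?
86.867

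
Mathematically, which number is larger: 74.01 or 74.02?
74.02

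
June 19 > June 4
True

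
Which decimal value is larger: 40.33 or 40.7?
40.7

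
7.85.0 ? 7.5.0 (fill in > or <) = >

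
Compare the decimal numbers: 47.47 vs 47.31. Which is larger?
47.47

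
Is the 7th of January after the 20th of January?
No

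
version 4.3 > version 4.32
False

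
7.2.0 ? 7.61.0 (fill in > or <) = <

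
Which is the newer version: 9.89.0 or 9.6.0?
9.89.0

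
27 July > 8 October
False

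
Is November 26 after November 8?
Yes. Day 26 comes after day 8 in November — this is a date comparison, not a decimal one (the decimal 11.26 would be smaller than 11.8).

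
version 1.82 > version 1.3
True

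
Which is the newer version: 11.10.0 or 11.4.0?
11.10.0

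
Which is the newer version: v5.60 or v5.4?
v5.60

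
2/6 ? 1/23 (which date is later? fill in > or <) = >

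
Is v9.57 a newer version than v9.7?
Yes. Version numbers are compared segment by segment as integers, not as decimals: minor version 57 > 7, so v9.57 > v9.7 (even though the decimal 9.57 < 9.7).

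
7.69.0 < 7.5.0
False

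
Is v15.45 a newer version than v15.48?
No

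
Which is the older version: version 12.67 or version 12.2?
version 12.2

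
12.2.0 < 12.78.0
True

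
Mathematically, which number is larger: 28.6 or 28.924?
28.924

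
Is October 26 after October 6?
Yes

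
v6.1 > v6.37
False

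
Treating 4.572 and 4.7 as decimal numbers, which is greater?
4.7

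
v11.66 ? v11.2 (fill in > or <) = >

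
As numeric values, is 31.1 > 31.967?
False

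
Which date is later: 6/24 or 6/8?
6/24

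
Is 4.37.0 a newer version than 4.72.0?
No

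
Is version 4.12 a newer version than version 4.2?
Yes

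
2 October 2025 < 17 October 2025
True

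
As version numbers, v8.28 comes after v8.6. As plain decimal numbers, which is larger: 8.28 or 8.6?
8.6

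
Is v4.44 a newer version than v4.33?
Yes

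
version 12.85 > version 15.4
False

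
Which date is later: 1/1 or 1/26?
1/26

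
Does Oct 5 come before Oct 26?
Yes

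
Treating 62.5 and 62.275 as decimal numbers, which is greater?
62.5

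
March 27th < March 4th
False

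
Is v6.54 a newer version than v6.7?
Yes. Version numbers are compared segment by segment as integers, not as decimals: minor version 54 > 7, so v6.54 > v6.7 (even though the decimal 6.54 < 6.7).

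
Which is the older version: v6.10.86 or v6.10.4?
v6.10.4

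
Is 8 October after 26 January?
Yes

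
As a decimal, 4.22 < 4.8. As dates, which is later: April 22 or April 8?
April 22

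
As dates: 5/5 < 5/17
True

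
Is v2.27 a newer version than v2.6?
Yes. Version numbers are compared segment by segment as integers, not as decimals: minor version 27 > 6, so v2.27 > v2.6 (even though the decimal 2.27 < 2.6).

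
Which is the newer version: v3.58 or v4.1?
v4.1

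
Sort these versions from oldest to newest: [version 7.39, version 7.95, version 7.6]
[version 7.6, version 7.39, version 7.95]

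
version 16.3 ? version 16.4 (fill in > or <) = <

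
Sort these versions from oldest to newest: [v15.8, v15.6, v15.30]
[v15.6, v15.8, v15.30]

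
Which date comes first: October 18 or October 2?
October 2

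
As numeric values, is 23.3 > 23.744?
False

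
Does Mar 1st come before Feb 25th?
No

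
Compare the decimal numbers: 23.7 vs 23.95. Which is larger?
23.95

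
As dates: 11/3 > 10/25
True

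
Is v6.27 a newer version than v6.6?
Yes. Version numbers are compared segment by segment as integers, not as decimals: minor version 27 > 6, so v6.27 > v6.6 (even though the decimal 6.27 < 6.6).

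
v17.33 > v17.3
True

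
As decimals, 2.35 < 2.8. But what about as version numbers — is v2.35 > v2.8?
True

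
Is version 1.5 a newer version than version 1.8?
No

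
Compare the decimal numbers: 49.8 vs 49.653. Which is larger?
49.8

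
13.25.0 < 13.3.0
False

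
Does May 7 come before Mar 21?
No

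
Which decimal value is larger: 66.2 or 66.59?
66.59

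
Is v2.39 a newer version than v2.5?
Yes. Version numbers are compared segment by segment as integers, not as decimals: minor version 39 > 5, so v2.39 > v2.5 (even though the decimal 2.39 < 2.5).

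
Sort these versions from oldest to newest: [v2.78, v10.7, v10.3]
[v2.78, v10.3, v10.7]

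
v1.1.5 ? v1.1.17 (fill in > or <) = <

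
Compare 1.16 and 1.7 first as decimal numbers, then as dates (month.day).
As decimals: 1.16 < 1.7. As dates: 1/16 is later than 1/7 (day 16 > day 7).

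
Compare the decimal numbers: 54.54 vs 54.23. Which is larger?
54.54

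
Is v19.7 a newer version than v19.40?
No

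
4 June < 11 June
True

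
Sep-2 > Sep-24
False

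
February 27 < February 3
False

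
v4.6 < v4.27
True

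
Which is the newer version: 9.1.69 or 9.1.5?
9.1.69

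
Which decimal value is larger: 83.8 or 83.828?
83.828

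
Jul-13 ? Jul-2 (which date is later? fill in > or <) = >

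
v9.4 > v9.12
False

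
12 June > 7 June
True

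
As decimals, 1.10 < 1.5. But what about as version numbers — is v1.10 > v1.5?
True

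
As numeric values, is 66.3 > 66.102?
True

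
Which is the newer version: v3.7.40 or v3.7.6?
v3.7.40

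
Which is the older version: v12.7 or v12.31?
v12.7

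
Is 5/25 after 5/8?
Yes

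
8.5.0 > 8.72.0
False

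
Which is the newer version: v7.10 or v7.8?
v7.10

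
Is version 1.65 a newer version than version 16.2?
No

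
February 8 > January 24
True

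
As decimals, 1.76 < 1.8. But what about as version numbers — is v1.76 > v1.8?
True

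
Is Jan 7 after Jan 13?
No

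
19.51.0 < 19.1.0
False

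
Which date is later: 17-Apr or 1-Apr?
17-Apr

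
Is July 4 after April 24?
Yes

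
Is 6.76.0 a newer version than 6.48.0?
Yes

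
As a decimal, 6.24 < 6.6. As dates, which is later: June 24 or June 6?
June 24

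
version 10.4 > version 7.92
True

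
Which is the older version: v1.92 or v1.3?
v1.3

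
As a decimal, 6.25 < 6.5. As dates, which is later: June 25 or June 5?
June 25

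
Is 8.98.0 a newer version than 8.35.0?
Yes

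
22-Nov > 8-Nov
True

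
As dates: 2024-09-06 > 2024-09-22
False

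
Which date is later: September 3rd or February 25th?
September 3rd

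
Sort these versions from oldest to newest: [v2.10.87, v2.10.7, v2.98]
[v2.10.7, v2.10.87, v2.98]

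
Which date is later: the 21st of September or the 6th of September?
the 21st of September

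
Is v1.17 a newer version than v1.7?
Yes. Version numbers are compared segment by segment as integers, not as decimals: minor version 17 > 7, so v1.17 > v1.7 (even though the decimal 1.17 < 1.7).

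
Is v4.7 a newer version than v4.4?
Yes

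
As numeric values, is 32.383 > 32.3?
True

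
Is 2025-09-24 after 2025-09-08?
Yes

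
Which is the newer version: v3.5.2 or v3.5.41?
v3.5.41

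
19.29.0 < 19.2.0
False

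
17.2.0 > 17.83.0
False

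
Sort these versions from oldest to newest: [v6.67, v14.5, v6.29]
[v6.29, v6.67, v14.5]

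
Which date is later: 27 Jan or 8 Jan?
27 Jan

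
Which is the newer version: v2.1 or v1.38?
v2.1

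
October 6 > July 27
True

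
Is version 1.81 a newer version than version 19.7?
No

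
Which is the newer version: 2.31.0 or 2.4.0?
2.31.0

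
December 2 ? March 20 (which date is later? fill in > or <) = >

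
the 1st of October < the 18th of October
True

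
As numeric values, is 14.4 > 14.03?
True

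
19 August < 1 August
False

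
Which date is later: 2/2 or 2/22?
2/22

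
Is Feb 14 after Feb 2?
Yes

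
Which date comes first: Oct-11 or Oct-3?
Oct-3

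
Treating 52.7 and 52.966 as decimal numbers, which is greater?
52.966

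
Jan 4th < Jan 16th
True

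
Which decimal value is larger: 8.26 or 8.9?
8.9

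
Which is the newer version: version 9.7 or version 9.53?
version 9.53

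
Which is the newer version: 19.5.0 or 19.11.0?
19.11.0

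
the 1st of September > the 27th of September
False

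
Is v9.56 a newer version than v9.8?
Yes. Version numbers are compared segment by segment as integers, not as decimals: minor version 56 > 8, so v9.56 > v9.8 (even though the decimal 9.56 < 9.8).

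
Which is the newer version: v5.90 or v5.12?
v5.90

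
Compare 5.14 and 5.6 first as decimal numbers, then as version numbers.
As decimals: 5.14 < 5.6. As versions: v5.14 > v5.6 (minor version 14 > 6).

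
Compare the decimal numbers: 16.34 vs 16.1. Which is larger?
16.34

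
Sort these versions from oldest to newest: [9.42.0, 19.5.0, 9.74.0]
[9.42.0, 9.74.0, 19.5.0]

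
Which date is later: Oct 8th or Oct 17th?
Oct 17th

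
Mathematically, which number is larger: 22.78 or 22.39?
22.78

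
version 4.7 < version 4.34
True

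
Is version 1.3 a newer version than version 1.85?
No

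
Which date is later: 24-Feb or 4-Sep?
4-Sep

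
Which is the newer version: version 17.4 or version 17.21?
version 17.21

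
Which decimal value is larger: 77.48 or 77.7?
77.7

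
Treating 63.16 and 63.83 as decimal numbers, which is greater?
63.83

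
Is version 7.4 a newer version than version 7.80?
No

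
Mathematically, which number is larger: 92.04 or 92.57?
92.57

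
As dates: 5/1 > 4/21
True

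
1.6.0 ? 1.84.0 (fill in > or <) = <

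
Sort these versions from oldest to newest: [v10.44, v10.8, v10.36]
[v10.8, v10.36, v10.44]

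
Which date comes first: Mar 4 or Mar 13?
Mar 4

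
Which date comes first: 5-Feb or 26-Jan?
26-Jan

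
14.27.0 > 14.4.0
True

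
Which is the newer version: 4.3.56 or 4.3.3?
4.3.56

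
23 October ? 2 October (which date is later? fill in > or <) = >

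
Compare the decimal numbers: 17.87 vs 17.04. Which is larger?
17.87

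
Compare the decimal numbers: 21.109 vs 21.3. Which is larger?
21.3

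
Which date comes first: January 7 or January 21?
January 7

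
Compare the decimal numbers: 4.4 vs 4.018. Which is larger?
4.4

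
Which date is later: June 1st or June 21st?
June 21st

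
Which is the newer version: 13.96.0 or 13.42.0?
13.96.0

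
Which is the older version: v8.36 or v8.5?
v8.5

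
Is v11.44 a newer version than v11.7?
Yes. Version numbers are compared segment by segment as integers, not as decimals: minor version 44 > 7, so v11.44 > v11.7 (even though the decimal 11.44 < 11.7).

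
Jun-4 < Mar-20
False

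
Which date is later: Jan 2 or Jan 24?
Jan 24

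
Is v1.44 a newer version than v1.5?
Yes. Version numbers are compared segment by segment as integers, not as decimals: minor version 44 > 5, so v1.44 > v1.5 (even though the decimal 1.44 < 1.5).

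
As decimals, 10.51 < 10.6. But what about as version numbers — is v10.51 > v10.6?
True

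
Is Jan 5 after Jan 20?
No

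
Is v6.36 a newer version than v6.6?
Yes. Version numbers are compared segment by segment as integers, not as decimals: minor version 36 > 6, so v6.36 > v6.6 (even though the decimal 6.36 < 6.6).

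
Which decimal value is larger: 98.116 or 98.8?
98.8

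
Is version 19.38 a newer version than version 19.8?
Yes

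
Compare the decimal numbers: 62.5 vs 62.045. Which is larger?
62.5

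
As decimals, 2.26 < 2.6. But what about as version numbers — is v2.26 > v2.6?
True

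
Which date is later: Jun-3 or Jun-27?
Jun-27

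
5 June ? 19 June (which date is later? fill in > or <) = <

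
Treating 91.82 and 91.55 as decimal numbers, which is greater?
91.82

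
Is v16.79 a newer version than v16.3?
Yes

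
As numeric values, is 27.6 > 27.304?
True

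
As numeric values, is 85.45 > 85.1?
True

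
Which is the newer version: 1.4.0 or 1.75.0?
1.75.0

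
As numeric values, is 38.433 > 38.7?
False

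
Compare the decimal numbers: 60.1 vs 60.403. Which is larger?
60.403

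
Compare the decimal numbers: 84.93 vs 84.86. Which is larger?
84.93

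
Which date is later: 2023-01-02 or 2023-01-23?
2023-01-23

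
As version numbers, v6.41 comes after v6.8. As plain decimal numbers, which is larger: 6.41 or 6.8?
6.8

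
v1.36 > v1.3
True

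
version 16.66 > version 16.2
True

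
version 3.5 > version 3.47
False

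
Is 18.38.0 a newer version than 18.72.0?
No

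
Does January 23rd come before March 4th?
Yes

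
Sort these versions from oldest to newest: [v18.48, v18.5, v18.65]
[v18.5, v18.48, v18.65]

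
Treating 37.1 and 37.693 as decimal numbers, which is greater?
37.693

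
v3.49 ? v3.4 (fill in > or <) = >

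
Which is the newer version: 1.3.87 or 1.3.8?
1.3.87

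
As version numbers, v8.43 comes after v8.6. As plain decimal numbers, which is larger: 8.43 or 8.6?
8.6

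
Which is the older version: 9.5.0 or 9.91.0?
9.5.0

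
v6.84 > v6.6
True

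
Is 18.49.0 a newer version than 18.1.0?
Yes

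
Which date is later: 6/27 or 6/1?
6/27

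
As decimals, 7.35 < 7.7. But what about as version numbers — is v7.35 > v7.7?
True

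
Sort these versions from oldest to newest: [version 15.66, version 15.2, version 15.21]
[version 15.2, version 15.21, version 15.66]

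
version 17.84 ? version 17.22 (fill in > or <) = >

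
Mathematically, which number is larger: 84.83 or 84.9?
84.9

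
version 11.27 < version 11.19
False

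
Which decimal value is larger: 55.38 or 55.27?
55.38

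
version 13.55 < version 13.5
False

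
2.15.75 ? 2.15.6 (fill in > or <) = >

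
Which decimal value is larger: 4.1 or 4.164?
4.164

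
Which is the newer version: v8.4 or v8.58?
v8.58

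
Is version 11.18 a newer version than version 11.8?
Yes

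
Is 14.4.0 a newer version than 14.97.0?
No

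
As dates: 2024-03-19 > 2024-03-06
True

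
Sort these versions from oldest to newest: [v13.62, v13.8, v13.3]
[v13.3, v13.8, v13.62]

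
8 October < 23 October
True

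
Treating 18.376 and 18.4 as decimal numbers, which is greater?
18.4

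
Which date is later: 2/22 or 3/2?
3/2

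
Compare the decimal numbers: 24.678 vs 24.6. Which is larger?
24.678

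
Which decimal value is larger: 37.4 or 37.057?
37.4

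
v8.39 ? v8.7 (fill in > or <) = >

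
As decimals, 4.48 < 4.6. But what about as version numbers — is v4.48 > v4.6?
True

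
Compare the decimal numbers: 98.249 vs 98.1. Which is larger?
98.249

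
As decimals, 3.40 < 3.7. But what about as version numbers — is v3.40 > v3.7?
True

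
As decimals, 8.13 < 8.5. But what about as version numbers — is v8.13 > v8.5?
True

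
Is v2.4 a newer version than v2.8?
No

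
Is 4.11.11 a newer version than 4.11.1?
Yes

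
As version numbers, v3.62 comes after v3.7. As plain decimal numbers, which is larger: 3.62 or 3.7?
3.7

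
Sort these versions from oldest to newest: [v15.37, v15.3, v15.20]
[v15.3, v15.20, v15.37]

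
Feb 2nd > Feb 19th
False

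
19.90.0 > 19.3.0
True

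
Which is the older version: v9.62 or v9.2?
v9.2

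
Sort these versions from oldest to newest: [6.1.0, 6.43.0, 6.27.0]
[6.1.0, 6.27.0, 6.43.0]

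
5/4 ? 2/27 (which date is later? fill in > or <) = >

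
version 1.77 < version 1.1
False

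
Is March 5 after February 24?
Yes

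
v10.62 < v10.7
False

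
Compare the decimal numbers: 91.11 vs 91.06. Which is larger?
91.11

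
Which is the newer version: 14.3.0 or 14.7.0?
14.7.0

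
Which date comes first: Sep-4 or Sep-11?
Sep-4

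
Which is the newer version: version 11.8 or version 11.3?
version 11.8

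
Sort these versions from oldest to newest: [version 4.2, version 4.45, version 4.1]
[version 4.1, version 4.2, version 4.45]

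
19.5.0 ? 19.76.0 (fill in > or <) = <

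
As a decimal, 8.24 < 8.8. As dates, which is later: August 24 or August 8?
August 24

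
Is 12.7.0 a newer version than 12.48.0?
No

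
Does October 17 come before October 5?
No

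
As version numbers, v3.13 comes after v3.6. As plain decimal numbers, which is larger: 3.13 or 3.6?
3.6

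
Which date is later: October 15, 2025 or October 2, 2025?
October 15, 2025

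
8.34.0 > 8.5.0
True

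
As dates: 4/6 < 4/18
True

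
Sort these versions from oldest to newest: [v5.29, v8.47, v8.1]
[v5.29, v8.1, v8.47]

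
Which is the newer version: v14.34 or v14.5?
v14.34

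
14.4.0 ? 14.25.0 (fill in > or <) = <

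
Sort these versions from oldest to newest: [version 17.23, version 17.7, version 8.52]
[version 8.52, version 17.7, version 17.23]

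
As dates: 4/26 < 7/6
True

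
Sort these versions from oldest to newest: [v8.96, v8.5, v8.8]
[v8.5, v8.8, v8.96]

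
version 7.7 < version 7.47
True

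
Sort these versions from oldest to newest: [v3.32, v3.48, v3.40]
[v3.32, v3.40, v3.48]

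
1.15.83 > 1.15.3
True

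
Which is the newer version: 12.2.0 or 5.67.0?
12.2.0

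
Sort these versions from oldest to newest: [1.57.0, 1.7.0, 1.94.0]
[1.7.0, 1.57.0, 1.94.0]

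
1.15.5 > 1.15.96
False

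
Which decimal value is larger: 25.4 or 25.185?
25.4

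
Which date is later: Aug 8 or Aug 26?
Aug 26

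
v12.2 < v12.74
True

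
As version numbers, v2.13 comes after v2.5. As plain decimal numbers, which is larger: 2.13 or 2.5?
2.5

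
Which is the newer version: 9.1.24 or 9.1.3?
9.1.24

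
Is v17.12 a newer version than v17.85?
No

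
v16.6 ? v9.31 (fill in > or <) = >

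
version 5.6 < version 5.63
True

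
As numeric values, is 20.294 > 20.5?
False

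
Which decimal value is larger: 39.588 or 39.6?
39.6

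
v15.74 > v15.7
True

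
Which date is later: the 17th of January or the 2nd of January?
the 17th of January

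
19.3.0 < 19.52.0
True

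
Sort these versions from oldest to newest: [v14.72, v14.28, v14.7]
[v14.7, v14.28, v14.72]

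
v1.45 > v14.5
False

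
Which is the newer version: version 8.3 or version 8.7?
version 8.7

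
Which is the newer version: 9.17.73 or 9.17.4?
9.17.73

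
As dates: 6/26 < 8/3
True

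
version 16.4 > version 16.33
False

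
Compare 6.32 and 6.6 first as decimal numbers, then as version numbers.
As decimals: 6.32 < 6.6. As versions: v6.32 > v6.6 (minor version 32 > 6).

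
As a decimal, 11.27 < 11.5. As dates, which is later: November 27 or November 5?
November 27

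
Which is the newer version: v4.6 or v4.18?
v4.18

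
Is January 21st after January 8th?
Yes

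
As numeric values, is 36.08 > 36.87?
False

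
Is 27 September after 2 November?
No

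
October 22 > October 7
True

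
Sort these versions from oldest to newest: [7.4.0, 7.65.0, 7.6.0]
[7.4.0, 7.6.0, 7.65.0]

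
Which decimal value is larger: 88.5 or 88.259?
88.5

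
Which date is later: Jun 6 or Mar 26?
Jun 6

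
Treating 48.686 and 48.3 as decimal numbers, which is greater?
48.686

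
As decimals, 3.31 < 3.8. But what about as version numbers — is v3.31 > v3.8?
True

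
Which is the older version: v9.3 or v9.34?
v9.3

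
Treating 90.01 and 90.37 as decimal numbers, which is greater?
90.37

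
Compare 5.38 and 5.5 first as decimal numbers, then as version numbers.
As decimals: 5.38 < 5.5. As versions: v5.38 > v5.5 (minor version 38 > 5).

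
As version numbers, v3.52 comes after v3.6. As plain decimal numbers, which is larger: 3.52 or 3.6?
3.6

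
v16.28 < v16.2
False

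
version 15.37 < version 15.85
True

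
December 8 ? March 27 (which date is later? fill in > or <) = >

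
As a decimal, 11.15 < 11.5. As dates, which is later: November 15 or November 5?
November 15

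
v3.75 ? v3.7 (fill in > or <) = >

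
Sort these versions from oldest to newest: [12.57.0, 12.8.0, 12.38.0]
[12.8.0, 12.38.0, 12.57.0]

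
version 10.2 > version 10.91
False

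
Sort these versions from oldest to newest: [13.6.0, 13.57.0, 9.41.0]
[9.41.0, 13.6.0, 13.57.0]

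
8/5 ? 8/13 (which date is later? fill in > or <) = <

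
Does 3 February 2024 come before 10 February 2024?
Yes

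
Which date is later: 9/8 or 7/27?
9/8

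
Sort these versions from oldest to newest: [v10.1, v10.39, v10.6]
[v10.1, v10.6, v10.39]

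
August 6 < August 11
True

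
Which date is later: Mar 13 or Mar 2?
Mar 13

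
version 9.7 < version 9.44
True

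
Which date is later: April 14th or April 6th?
April 14th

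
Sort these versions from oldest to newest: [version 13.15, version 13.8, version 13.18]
[version 13.8, version 13.15, version 13.18]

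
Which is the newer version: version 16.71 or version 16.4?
version 16.71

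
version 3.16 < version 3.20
True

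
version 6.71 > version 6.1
True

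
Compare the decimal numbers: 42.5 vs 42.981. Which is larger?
42.981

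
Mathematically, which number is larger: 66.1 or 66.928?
66.928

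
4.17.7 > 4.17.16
False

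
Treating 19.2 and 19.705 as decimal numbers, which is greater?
19.705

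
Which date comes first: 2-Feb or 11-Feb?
2-Feb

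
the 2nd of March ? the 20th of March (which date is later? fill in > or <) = <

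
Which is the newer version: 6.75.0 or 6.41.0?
6.75.0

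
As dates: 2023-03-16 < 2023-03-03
False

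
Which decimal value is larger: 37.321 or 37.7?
37.7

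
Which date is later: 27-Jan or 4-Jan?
27-Jan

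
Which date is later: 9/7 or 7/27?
9/7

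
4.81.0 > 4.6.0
True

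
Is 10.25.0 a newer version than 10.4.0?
Yes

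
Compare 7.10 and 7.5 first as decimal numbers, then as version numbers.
As decimals: 7.10 < 7.5. As versions: v7.10 > v7.5 (minor version 10 > 5).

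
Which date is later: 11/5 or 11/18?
11/18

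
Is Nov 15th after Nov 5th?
Yes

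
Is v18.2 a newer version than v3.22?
Yes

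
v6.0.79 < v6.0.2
False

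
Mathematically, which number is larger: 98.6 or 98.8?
98.8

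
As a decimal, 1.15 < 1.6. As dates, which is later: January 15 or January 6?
January 15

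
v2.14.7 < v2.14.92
True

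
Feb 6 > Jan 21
True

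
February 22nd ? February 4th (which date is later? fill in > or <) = >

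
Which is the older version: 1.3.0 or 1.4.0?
1.3.0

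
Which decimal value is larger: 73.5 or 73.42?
73.5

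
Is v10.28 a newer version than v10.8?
Yes. Version numbers are compared segment by segment as integers, not as decimals: minor version 28 > 8, so v10.28 > v10.8 (even though the decimal 10.28 < 10.8).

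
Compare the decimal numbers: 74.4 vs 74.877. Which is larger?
74.877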